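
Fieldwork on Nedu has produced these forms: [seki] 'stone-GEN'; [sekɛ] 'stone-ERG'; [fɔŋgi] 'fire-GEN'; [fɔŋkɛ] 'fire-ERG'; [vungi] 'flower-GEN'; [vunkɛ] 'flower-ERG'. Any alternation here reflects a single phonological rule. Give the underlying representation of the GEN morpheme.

/-gi/

The GEN suffix surfaces as [-gi] and [-ki], depending on the final segment of the stem.
The ERG suffix, which begins with [k], is invariant after every stem; so [k] is not altered by any rule here.
The GEN suffix is therefore /-gi/ underlyingly, with post-vocalic devoicing: voiced stops become voiceless after a vowel.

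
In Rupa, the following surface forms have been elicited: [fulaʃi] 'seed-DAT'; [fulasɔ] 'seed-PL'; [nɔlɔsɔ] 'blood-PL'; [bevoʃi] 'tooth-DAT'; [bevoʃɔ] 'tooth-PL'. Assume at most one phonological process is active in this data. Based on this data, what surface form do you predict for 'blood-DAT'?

[nɔlɔʃi]

In [fulaʃi] and [fulasɔ] the final segment of 'seed' alternates: [ʃ] ~ [s].
If /ʃ/ were underlying and a rule turned it into [s] before the PL suffix, 'tooth' would also alternate; but it has [ʃ] in both [bevoʃi] and [bevoʃɔ].
The underlying segment must be /s/; /s/ becomes palato-alveolar [ʃ] before a front vowel, yielding [ʃ] there.
From [nɔlɔsɔ] the stem 'blood' is /nɔlɔs/; before a front vowel this yields [nɔlɔʃi].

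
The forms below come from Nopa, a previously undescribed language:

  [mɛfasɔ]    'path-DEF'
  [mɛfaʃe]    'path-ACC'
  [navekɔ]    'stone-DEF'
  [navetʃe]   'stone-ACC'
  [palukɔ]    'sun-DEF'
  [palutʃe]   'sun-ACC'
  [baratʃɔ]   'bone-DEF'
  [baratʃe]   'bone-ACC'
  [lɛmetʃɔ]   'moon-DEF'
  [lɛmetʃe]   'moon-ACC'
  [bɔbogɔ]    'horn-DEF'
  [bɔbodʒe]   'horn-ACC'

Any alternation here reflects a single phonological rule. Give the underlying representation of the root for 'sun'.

The root 'sun' surfaces as [palukɔ] and [palutʃe], with a stem-final [k] ~ [tʃ] alternation.
Compare 'bone', with invariant [tʃ] in [baratʃɔ] and [baratʃe]: an analysis with underlying /tʃ/ and a rule producing [k] before the DEF suffix would wrongly predict alternation here too.
The alternation reflects palatalization before a front vowel: /k/, /g/ and /s/ become palato-alveolar [tʃ], [dʒ] and [ʃ] before a front vowel. /k/ is underlying.
So 'sun' = /paluk/.

/paluk/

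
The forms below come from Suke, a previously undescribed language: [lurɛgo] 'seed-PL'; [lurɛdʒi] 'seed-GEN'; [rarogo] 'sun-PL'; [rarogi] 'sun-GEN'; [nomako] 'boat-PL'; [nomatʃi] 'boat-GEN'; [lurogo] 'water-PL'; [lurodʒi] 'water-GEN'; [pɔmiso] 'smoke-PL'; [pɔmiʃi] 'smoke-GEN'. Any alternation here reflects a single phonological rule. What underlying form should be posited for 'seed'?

'seed' shows [g] ~ [dʒ] at the end of the stem ([lurɛgo] vs [lurɛdʒi]).
Compare 'sun', with invariant [g] in [rarogo] and [rarogi]: an analysis with underlying /g/ and a rule producing [dʒ] before the GEN suffix would wrongly predict alternation here too.
So /dʒ/ is underlying, and a rule of depalatalization — palato-alveolar /tʃ/, /dʒ/ and /ʃ/ become [k], [g] and [s] when no front vowel follows — gives [g].

/lurɛdʒ/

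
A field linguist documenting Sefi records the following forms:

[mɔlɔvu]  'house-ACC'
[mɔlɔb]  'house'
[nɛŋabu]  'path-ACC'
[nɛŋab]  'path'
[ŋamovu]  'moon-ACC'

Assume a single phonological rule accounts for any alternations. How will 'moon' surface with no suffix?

[ŋamob]

The stem for 'house' ends in [v] in [mɔlɔvu] but [b] in [mɔlɔb].
The stem 'path' ([nɛŋabu], [nɛŋab]) shows [b] unchanged in both environments, so [b] cannot be basic with [v] derived before the ACC suffix.
Therefore /v/ is basic and [b] is derived by word-final hardening (voiced fricatives become stops word-finally).
From [ŋamovu] the stem 'moon' is /ŋamov/; word-finally this yields [ŋamob].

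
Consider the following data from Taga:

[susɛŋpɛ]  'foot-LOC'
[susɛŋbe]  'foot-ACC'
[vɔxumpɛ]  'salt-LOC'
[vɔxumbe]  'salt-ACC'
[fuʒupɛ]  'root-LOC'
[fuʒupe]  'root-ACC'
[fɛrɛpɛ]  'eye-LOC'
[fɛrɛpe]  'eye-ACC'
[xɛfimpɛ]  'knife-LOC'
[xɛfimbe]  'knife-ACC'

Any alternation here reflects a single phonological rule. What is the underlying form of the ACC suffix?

The ACC morpheme has two allomorphs, [-be] and [-pe].
The LOC suffix, which begins with [p], is invariant after every stem; so [p] is not altered by any rule here.
The ACC suffix is therefore /-be/ underlyingly, with post-vocalic devoicing: voiced stops become voiceless after a vowel.

/-be/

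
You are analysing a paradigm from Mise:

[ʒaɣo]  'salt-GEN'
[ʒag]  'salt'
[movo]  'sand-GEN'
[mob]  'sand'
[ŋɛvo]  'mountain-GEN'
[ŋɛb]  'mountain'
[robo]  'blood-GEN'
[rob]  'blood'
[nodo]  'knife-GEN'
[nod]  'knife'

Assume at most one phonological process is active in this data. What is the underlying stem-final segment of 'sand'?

/v/

The root 'sand' surfaces as [movo] and [mob], with a stem-final [v] ~ [b] alternation.
The stem 'blood' ([robo], [rob]) shows [b] unchanged in both environments, so [b] cannot be basic with [v] derived before the GEN suffix.
So /v/ is underlying, and a rule of word-final hardening — voiced fricatives become stops word-finally — gives [b].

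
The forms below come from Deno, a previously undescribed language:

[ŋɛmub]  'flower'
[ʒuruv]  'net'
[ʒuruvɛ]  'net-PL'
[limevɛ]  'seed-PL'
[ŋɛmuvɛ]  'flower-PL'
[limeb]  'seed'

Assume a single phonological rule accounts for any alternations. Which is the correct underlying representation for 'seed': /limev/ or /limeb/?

/limeb/

The stem for 'seed' ends in [b] in [limeb] but [v] in [limevɛ].
Compare 'net', with invariant [v] in [ʒuruv] and [ʒuruvɛ]: an analysis with underlying /v/ and a rule producing [b] in isolation would wrongly predict alternation here too.
Therefore /b/ is basic and [v] is derived by intervocalic spirantization (voiced stops become fricatives between vowels).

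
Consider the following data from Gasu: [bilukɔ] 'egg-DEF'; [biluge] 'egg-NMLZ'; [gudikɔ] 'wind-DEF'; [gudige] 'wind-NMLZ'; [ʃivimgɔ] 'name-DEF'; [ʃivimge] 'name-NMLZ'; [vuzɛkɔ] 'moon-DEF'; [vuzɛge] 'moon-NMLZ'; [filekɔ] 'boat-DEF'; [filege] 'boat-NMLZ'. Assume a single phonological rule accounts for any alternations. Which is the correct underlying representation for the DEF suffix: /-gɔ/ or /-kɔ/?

The DEF morpheme has two allomorphs, [-gɔ] and [-kɔ].
By contrast the NMLZ suffix keeps its initial [g] throughout — that segment must be underlying.
So the underlying form is /-kɔ/, and voiceless stops become voiced after a nasal.

/-kɔ/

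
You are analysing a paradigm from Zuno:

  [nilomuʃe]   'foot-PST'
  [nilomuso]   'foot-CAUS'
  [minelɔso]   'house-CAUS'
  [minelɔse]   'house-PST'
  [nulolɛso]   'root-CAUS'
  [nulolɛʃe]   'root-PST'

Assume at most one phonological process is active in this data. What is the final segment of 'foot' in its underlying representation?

The root 'foot' surfaces as [nilomuʃe] and [nilomuso], with a stem-final [ʃ] ~ [s] alternation.
But 'house' keeps [s] in both environments ([minelɔse], [minelɔso]), so there is no rule changing /s/ to [ʃ] before the PST suffix.
Therefore /ʃ/ is basic and [s] is derived by depalatalization (palato-alveolar /ʃ/ becomes [s] when no front vowel follows).

/ʃ/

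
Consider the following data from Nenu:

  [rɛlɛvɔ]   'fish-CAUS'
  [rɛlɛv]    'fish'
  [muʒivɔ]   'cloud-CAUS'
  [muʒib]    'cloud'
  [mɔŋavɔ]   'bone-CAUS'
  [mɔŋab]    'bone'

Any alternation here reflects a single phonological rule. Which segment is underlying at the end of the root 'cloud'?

/b/

The stem for 'cloud' ends in [v] in [muʒivɔ] but [b] in [muʒib].
The stem 'fish' ([rɛlɛvɔ], [rɛlɛv]) shows [v] unchanged in both environments, so [v] cannot be basic with [b] derived in isolation.
The alternation reflects intervocalic spirantization: voiced stops become fricatives between vowels. /b/ is underlying.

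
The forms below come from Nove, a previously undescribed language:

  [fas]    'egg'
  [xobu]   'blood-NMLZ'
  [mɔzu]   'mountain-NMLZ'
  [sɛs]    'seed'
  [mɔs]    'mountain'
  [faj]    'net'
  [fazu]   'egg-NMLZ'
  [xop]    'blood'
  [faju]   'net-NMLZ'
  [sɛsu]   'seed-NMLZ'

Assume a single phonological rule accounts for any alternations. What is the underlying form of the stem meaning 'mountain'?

The root 'mountain' surfaces as [mɔzu] and [mɔs], with a stem-final [z] ~ [s] alternation.
If /s/ were underlying and a rule turned it into [z] before the NMLZ suffix, 'seed' would also alternate; but it has [s] in both [sɛsu] and [sɛs].
The alternation reflects word-final obstruent devoicing: voiced obstruents become voiceless word-finally. /z/ is underlying.
So 'mountain' = /mɔz/.

/mɔz/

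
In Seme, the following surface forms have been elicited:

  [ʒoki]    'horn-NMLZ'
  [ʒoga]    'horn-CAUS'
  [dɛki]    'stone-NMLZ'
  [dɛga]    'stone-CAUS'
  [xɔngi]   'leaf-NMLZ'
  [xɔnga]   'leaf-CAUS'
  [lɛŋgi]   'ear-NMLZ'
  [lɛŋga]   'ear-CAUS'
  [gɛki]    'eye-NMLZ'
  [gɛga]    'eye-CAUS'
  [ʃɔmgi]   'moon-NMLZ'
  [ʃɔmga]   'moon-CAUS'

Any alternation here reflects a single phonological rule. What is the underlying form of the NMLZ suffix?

/-ki/

The NMLZ suffix surfaces as [-gi] and [-ki], depending on the final segment of the stem.
By contrast the CAUS suffix keeps its initial [g] throughout — that segment must be underlying.
So the underlying form is /-ki/, and voiceless stops become voiced after a nasal.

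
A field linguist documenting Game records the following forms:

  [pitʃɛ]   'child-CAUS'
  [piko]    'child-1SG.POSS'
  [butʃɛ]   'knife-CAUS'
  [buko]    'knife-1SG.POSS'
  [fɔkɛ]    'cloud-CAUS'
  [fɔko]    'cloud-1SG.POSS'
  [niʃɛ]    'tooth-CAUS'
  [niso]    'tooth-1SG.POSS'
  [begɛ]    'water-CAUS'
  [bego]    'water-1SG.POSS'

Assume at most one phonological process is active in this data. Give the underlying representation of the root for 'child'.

/pitʃ/

'child' shows [tʃ] ~ [k] at the end of the stem ([pitʃɛ] vs [piko]).
The stem 'cloud' ([fɔkɛ], [fɔko]) shows [k] unchanged in both environments, so [k] cannot be basic with [tʃ] derived before the CAUS suffix.
The underlying segment must be /tʃ/; palato-alveolar /tʃ/ and /ʃ/ become [k] and [s] when no front vowel follows, yielding [k] there.
So 'child' = /pitʃ/.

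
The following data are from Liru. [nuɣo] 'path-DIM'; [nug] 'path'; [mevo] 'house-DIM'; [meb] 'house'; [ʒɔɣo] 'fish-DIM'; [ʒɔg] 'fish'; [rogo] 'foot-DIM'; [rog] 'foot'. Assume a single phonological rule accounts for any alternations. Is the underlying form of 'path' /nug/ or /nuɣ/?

'path' shows [ɣ] ~ [g] at the end of the stem ([nuɣo] vs [nug]).
But 'foot' keeps [g] in both environments ([rogo], [rog]), so there is no rule changing /g/ to [ɣ] before the DIM suffix.
The alternation reflects word-final hardening: voiced fricatives become stops word-finally. /ɣ/ is underlying.

/nuɣ/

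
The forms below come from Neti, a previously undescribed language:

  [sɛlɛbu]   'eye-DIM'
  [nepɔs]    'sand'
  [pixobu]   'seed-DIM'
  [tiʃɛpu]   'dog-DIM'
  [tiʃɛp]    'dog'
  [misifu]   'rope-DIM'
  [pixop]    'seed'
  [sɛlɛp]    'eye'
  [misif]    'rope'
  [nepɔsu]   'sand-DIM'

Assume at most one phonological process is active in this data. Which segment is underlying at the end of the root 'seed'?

The stem for 'seed' ends in [p] in [pixop] but [b] in [pixobu].
Compare 'dog', with invariant [p] in [tiʃɛp] and [tiʃɛpu]: an analysis with underlying /p/ and a rule producing [b] before the DIM suffix would wrongly predict alternation here too.
Therefore /b/ is basic and [p] is derived by word-final obstruent devoicing (voiced obstruents become voiceless word-finally).

/b/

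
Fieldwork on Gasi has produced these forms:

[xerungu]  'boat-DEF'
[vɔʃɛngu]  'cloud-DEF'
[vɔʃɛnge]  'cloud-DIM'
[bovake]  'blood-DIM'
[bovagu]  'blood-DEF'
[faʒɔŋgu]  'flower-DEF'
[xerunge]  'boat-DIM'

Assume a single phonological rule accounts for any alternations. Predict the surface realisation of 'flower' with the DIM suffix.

[faʒɔŋge]

The DIM morpheme has two allomorphs, [-ge] and [-ke].
By contrast the DEF suffix keeps its initial [g] throughout — that segment must be underlying.
So the underlying form is /-ke/, and voiceless stops become voiced after a nasal.
After 'flower', which ends in a nasal, the suffix surfaces as [-ge], giving [faʒɔŋge].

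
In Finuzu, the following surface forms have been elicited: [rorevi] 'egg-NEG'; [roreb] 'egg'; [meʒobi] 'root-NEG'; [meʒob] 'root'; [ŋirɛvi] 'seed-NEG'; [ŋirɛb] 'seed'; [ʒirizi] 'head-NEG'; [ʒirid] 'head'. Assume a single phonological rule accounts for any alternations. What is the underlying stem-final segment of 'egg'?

The root 'egg' surfaces as [rorevi] and [roreb], with a stem-final [v] ~ [b] alternation.
The stem 'root' ([meʒobi], [meʒob]) shows [b] unchanged in both environments, so [b] cannot be basic with [v] derived before the NEG suffix.
So /v/ is underlying, and a rule of word-final hardening — voiced fricatives become stops word-finally — gives [b].

/v/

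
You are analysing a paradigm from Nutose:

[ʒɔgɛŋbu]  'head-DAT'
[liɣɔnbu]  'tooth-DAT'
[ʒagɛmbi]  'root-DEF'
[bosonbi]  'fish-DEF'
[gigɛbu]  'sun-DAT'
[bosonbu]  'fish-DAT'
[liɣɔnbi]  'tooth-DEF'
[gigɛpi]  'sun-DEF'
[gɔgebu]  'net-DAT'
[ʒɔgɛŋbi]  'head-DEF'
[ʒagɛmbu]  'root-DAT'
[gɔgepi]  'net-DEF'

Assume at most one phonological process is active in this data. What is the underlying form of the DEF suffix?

The DEF morpheme has two allomorphs, [-bi] and [-pi].
The DAT suffix, which begins with [b], is invariant after every stem; so [b] is not altered by any rule here.
The DEF suffix is therefore /-pi/ underlyingly, with post-nasal voicing: voiceless stops become voiced after a nasal.

/-pi/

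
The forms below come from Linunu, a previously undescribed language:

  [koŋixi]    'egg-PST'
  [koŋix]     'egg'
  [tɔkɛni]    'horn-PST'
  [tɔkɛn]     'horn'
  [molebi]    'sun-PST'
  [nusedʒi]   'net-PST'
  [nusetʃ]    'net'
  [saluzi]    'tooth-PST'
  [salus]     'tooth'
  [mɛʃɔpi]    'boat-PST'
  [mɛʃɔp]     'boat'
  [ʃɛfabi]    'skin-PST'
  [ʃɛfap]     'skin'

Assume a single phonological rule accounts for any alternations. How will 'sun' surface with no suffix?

[molep]

'skin' shows [b] ~ [p] at the end of the stem ([ʃɛfabi] vs [ʃɛfap]).
If /p/ were underlying and a rule turned it into [b] before the PST suffix, 'boat' would also alternate; but it has [p] in both [mɛʃɔpi] and [mɛʃɔp].
The underlying segment must be /b/; voiced obstruents become voiceless word-finally, yielding [p] there.
From [molebi] the stem 'sun' is /moleb/; word-finally this yields [molep].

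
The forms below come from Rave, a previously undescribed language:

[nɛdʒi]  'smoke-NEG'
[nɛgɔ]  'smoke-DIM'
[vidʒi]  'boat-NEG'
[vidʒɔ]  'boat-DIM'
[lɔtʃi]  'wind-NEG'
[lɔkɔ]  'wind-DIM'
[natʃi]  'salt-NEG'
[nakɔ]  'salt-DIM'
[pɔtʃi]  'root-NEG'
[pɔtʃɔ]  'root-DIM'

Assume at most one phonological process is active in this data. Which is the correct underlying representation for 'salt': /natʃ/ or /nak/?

/nak/

'salt' shows [tʃ] ~ [k] at the end of the stem ([natʃi] vs [nakɔ]).
The stem 'root' ([pɔtʃi], [pɔtʃɔ]) shows [tʃ] unchanged in both environments, so [tʃ] cannot be basic with [k] derived before the DIM suffix.
The underlying segment must be /k/; /k/ and /g/ become palato-alveolar [tʃ] and [dʒ] before a front vowel, yielding [tʃ] there.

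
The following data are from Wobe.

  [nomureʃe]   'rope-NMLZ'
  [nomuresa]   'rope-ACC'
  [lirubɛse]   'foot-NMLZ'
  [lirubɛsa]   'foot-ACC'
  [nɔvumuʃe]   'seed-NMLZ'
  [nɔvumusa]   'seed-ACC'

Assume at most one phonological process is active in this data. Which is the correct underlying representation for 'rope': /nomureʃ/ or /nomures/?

The root 'rope' surfaces as [nomureʃe] and [nomuresa], with a stem-final [ʃ] ~ [s] alternation.
The stem 'foot' ([lirubɛse], [lirubɛsa]) shows [s] unchanged in both environments, so [s] cannot be basic with [ʃ] derived before the NMLZ suffix.
So /ʃ/ is underlying, and a rule of depalatalization — palato-alveolar /ʃ/ becomes [s] when no front vowel follows — gives [s].

/nomureʃ/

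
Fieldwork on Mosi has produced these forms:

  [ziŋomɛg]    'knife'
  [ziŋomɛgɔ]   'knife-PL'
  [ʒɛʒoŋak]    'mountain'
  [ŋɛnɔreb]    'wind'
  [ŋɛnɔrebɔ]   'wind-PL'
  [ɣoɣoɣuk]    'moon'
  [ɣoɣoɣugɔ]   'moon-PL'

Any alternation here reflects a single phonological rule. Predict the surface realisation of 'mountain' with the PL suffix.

[ʒɛʒoŋagɔ]

In [ɣoɣoɣuk] and [ɣoɣoɣugɔ] the final segment of 'moon' alternates: [k] ~ [g].
If /g/ were underlying and a rule turned it into [k] in isolation, 'knife' would also alternate; but it has [g] in both [ziŋomɛg] and [ziŋomɛgɔ].
The alternation reflects intervocalic voicing: voiceless stops become voiced between vowels. /k/ is underlying.
From [ʒɛʒoŋak] the stem 'mountain' is /ʒɛʒoŋak/; between vowels this yields [ʒɛʒoŋagɔ].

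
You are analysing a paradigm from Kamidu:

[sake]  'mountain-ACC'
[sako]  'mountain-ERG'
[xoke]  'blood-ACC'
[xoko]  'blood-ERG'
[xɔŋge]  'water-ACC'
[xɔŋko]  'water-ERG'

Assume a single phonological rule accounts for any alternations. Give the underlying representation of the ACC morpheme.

/-ge/

The ACC suffix surfaces as [-ge] and [-ke], depending on the final segment of the stem.
By contrast the ERG suffix keeps its initial [k] throughout — that segment must be underlying.
So the underlying form is /-ge/, and voiced stops become voiceless after a vowel.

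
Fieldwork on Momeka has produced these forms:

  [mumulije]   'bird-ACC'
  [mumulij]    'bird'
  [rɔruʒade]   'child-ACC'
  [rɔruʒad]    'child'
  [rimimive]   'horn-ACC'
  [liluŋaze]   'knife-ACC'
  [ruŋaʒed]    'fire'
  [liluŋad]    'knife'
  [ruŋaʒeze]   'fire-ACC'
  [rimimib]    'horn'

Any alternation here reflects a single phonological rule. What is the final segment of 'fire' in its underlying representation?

/z/

The stem for 'fire' ends in [z] in [ruŋaʒeze] but [d] in [ruŋaʒed].
But 'child' keeps [d] in both environments ([rɔruʒade], [rɔruʒad]), so there is no rule changing /d/ to [z] before the ACC suffix.
Therefore /z/ is basic and [d] is derived by word-final hardening (voiced fricatives become stops word-finally).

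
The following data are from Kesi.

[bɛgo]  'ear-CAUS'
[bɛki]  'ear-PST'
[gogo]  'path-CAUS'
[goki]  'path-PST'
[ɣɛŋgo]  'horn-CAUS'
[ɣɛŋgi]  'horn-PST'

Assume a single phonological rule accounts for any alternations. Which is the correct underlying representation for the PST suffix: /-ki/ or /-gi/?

/-ki/

The PST suffix surfaces as [-gi] and [-ki], depending on the final segment of the stem.
The CAUS suffix, which begins with [g], is invariant after every stem; so [g] is not altered by any rule here.
The PST suffix is therefore /-ki/ underlyingly, with post-nasal voicing: voiceless stops become voiced after a nasal.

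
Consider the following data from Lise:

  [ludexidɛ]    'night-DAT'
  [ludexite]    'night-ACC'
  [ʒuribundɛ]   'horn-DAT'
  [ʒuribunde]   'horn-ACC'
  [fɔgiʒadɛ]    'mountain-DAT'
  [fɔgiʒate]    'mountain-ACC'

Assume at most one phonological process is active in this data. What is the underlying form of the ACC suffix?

/-te/

The ACC morpheme has two allomorphs, [-de] and [-te].
The DAT suffix, which begins with [d], is invariant after every stem; so [d] is not altered by any rule here.
So the underlying form is /-te/, and voiceless stops become voiced after a nasal.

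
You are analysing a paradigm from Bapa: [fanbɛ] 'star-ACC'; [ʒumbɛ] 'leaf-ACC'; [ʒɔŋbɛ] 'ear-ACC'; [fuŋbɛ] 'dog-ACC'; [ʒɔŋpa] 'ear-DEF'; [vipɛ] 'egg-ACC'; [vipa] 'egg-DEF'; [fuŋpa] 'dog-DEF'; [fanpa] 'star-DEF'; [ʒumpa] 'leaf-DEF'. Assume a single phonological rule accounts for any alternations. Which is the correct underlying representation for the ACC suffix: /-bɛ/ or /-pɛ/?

/-bɛ/

The ACC suffix surfaces as [-bɛ] and [-pɛ], depending on the final segment of the stem.
The DEF suffix, which begins with [p], is invariant after every stem; so [p] is not altered by any rule here.
The ACC suffix is therefore /-bɛ/ underlyingly, with post-vocalic devoicing: voiced stops become voiceless after a vowel.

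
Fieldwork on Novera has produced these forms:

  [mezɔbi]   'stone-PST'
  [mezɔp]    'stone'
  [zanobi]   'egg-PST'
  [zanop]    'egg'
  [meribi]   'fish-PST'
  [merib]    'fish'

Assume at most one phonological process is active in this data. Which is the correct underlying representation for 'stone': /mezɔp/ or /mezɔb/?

'stone' shows [b] ~ [p] at the end of the stem ([mezɔbi] vs [mezɔp]).
If /b/ were underlying and a rule turned it into [p] in isolation, 'fish' would also alternate; but it has [b] in both [meribi] and [merib].
So /p/ is underlying, and a rule of intervocalic voicing — voiceless stops become voiced between vowels — gives [b].

/mezɔp/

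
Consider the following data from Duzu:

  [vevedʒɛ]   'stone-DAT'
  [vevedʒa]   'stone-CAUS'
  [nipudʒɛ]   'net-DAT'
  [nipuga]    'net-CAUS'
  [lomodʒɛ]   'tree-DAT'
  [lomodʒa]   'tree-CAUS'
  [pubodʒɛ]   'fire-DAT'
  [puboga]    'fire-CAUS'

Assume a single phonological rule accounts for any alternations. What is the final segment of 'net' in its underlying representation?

'net' shows [dʒ] ~ [g] at the end of the stem ([nipudʒɛ] vs [nipuga]).
But 'tree' keeps [dʒ] in both environments ([lomodʒɛ], [lomodʒa]), so there is no rule changing /dʒ/ to [g] before the CAUS suffix.
So /g/ is underlying, and a rule of palatalization before a front vowel — /g/ becomes palato-alveolar [dʒ] before a front vowel — gives [dʒ].

/g/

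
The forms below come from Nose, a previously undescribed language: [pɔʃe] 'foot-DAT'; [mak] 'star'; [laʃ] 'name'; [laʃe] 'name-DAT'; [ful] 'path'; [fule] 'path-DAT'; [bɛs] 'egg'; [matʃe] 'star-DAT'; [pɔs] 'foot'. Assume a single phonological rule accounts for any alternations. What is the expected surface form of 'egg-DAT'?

[bɛʃe]

The root 'foot' surfaces as [pɔʃe] and [pɔs], with a stem-final [ʃ] ~ [s] alternation.
But 'name' keeps [ʃ] in both environments ([laʃe], [laʃ]), so there is no rule changing /ʃ/ to [s] in isolation.
The underlying segment must be /s/; /k/ and /s/ become palato-alveolar [tʃ] and [ʃ] before a front vowel, yielding [ʃ] there.
The one attested form of 'egg', [bɛs], shows underlying /bɛs/. Applying the same rule before a front vowel gives [bɛʃe].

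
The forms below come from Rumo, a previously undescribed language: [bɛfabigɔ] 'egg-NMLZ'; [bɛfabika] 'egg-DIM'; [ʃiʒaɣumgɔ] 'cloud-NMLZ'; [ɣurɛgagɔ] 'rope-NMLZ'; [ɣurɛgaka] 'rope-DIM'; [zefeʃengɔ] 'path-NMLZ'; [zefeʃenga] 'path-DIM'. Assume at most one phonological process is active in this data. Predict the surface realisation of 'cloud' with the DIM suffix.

The DIM morpheme has two allomorphs, [-ga] and [-ka].
The NMLZ suffix, which begins with [g], is invariant after every stem; so [g] is not altered by any rule here.
The DIM suffix is therefore /-ka/ underlyingly, with post-nasal voicing: voiceless stops become voiced after a nasal.
After 'cloud', which ends in a nasal, the suffix surfaces as [-ga], giving [ʃiʒaɣumga].

[ʃiʒaɣumga]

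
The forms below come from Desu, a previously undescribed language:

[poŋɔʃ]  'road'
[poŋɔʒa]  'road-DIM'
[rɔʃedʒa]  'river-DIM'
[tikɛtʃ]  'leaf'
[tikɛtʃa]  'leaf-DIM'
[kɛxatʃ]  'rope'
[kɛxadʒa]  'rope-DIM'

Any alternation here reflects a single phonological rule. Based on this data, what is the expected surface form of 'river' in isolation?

In [kɛxatʃ] and [kɛxadʒa] the final segment of 'rope' alternates: [tʃ] ~ [dʒ].
If /tʃ/ were underlying and a rule turned it into [dʒ] before the DIM suffix, 'leaf' would also alternate; but it has [tʃ] in both [tikɛtʃ] and [tikɛtʃa].
So /dʒ/ is underlying, and a rule of word-final obstruent devoicing — voiced obstruents become voiceless word-finally — gives [tʃ].
The one attested form of 'river', [rɔʃedʒa], shows underlying /rɔʃedʒ/. Applying the same rule word-finally gives [rɔʃetʃ].

[rɔʃetʃ]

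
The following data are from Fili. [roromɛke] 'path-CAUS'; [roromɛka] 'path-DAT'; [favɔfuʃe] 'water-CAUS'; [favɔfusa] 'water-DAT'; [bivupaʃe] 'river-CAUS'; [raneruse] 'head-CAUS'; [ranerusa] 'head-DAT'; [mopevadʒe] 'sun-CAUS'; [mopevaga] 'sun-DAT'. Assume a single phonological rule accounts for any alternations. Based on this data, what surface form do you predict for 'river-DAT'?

The root 'water' surfaces as [favɔfuʃe] and [favɔfusa], with a stem-final [ʃ] ~ [s] alternation.
Compare 'head', with invariant [s] in [raneruse] and [ranerusa]: an analysis with underlying /s/ and a rule producing [ʃ] before the CAUS suffix would wrongly predict alternation here too.
The alternation reflects depalatalization: palato-alveolar /dʒ/ and /ʃ/ become [g] and [s] when no front vowel follows. /ʃ/ is underlying.
The one attested form of 'river', [bivupaʃe], shows underlying /bivupaʃ/. Applying the same rule when no front vowel follows gives [bivupasa].

[bivupasa]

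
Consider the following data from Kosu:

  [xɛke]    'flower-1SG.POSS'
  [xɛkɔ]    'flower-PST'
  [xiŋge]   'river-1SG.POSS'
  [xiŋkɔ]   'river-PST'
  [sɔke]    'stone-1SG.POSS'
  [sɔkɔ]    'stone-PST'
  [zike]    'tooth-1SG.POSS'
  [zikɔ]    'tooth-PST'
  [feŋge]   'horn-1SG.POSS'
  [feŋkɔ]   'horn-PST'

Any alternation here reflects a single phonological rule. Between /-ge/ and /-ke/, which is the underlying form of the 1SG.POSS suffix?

/-ge/

The 1SG.POSS suffix surfaces as [-ge] and [-ke], depending on the final segment of the stem.
The PST suffix, which begins with [k], is invariant after every stem; so [k] is not altered by any rule here.
So the underlying form is /-ge/, and voiced stops become voiceless after a vowel.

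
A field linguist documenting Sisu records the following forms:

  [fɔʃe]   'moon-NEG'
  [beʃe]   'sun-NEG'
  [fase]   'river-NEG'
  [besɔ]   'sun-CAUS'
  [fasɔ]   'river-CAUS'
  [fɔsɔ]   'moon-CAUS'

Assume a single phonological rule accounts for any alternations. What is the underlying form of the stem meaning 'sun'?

/beʃ/

'sun' shows [ʃ] ~ [s] at the end of the stem ([beʃe] vs [besɔ]).
Compare 'river', with invariant [s] in [fase] and [fasɔ]: an analysis with underlying /s/ and a rule producing [ʃ] before the NEG suffix would wrongly predict alternation here too.
The alternation reflects depalatalization: palato-alveolar /ʃ/ becomes [s] when no front vowel follows. /ʃ/ is underlying.
The underlying form of 'sun' is therefore /beʃ/.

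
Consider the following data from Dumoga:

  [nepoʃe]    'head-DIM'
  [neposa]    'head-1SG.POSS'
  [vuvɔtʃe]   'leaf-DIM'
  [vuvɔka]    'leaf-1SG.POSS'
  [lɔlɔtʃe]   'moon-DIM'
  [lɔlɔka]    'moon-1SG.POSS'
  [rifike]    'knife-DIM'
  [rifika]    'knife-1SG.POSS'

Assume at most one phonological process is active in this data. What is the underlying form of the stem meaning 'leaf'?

In [vuvɔtʃe] and [vuvɔka] the final segment of 'leaf' alternates: [tʃ] ~ [k].
But 'knife' keeps [k] in both environments ([rifike], [rifika]), so there is no rule changing /k/ to [tʃ] before the DIM suffix.
The alternation reflects depalatalization: palato-alveolar /tʃ/ and /ʃ/ become [k] and [s] when no front vowel follows. /tʃ/ is underlying.
The underlying form of 'leaf' is therefore /vuvɔtʃ/.

/vuvɔtʃ/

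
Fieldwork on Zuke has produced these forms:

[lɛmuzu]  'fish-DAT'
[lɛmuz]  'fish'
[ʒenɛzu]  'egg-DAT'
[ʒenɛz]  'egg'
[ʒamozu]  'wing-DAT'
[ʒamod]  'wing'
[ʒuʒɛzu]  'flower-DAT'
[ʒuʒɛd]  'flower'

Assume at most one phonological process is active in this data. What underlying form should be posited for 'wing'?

/ʒamod/

The root 'wing' surfaces as [ʒamozu] and [ʒamod], with a stem-final [z] ~ [d] alternation.
If /z/ were underlying and a rule turned it into [d] in isolation, 'egg' would also alternate; but it has [z] in both [ʒenɛzu] and [ʒenɛz].
So /d/ is underlying, and a rule of intervocalic spirantization — voiced stops become fricatives between vowels — gives [z].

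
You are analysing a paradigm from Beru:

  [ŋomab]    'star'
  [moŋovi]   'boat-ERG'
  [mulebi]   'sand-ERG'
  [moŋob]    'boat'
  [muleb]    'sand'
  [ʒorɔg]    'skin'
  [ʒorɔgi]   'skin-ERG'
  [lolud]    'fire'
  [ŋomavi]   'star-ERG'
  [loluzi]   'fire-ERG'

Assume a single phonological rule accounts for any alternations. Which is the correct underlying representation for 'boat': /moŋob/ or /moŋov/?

/moŋov/

'boat' shows [b] ~ [v] at the end of the stem ([moŋob] vs [moŋovi]).
If /b/ were underlying and a rule turned it into [v] before the ERG suffix, 'sand' would also alternate; but it has [b] in both [muleb] and [mulebi].
So /v/ is underlying, and a rule of word-final hardening — voiced fricatives become stops word-finally — gives [b].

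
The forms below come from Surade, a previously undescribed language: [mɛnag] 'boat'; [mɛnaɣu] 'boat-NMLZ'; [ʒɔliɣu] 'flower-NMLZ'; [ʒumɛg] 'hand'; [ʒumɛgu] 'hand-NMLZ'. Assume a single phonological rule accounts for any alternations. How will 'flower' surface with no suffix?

[ʒɔlig]

In [mɛnag] and [mɛnaɣu] the final segment of 'boat' alternates: [g] ~ [ɣ].
If /g/ were underlying and a rule turned it into [ɣ] before the NMLZ suffix, 'hand' would also alternate; but it has [g] in both [ʒumɛg] and [ʒumɛgu].
The alternation reflects word-final hardening: voiced fricatives become stops word-finally. /ɣ/ is underlying.
From [ʒɔliɣu] the stem 'flower' is /ʒɔliɣ/; word-finally this yields [ʒɔlig].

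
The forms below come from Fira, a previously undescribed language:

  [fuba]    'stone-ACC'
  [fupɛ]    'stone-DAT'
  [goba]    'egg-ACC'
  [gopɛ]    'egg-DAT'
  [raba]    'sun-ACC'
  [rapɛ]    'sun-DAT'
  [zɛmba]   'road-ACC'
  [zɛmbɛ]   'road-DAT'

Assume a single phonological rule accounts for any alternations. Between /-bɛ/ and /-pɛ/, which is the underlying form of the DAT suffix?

The DAT suffix surfaces as [-bɛ] and [-pɛ], depending on the final segment of the stem.
The ACC suffix, which begins with [b], is invariant after every stem; so [b] is not altered by any rule here.
So the underlying form is /-pɛ/, and voiceless stops become voiced after a nasal.

/-pɛ/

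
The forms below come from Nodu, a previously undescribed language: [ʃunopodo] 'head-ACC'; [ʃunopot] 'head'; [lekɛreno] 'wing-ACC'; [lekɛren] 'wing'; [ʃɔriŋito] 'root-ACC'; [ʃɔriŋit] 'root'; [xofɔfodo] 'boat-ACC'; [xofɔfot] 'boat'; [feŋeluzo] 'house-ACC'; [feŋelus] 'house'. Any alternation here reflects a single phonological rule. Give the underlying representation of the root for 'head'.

/ʃunopod/

'head' shows [d] ~ [t] at the end of the stem ([ʃunopodo] vs [ʃunopot]).
Compare 'root', with invariant [t] in [ʃɔriŋito] and [ʃɔriŋit]: an analysis with underlying /t/ and a rule producing [d] before the ACC suffix would wrongly predict alternation here too.
The underlying segment must be /d/; voiced obstruents become voiceless word-finally, yielding [t] there.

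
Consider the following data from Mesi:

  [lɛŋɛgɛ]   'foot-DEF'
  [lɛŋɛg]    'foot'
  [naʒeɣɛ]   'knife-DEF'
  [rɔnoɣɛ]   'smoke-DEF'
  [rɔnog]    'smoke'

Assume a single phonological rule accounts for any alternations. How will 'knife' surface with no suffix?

[naʒeg]

'smoke' shows [ɣ] ~ [g] at the end of the stem ([rɔnoɣɛ] vs [rɔnog]).
But 'foot' keeps [g] in both environments ([lɛŋɛgɛ], [lɛŋɛg]), so there is no rule changing /g/ to [ɣ] before the DEF suffix.
So /ɣ/ is underlying, and a rule of word-final hardening — voiced fricatives become stops word-finally — gives [g].
The one attested form of 'knife', [naʒeɣɛ], shows underlying /naʒeɣ/. Applying the same rule word-finally gives [naʒeg].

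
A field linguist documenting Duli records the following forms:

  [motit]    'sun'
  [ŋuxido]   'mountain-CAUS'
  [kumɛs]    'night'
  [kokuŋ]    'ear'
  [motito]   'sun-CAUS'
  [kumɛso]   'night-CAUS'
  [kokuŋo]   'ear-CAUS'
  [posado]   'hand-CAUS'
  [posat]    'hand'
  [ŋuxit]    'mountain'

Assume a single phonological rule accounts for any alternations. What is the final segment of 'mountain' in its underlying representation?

/d/

In [ŋuxit] and [ŋuxido] the final segment of 'mountain' alternates: [t] ~ [d].
Compare 'sun', with invariant [t] in [motit] and [motito]: an analysis with underlying /t/ and a rule producing [d] before the CAUS suffix would wrongly predict alternation here too.
The underlying segment must be /d/; voiced obstruents become voiceless word-finally, yielding [t] there.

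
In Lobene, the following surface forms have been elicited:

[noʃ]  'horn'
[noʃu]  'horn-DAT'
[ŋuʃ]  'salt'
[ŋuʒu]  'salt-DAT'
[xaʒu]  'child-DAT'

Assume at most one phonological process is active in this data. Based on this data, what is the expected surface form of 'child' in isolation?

[xaʃ]

'salt' shows [ʃ] ~ [ʒ] at the end of the stem ([ŋuʃ] vs [ŋuʒu]).
If /ʃ/ were underlying and a rule turned it into [ʒ] before the DAT suffix, 'horn' would also alternate; but it has [ʃ] in both [noʃ] and [noʃu].
So /ʒ/ is underlying, and a rule of word-final obstruent devoicing — voiced obstruents become voiceless word-finally — gives [ʃ].
The one attested form of 'child', [xaʒu], shows underlying /xaʒ/. Applying the same rule word-finally gives [xaʃ].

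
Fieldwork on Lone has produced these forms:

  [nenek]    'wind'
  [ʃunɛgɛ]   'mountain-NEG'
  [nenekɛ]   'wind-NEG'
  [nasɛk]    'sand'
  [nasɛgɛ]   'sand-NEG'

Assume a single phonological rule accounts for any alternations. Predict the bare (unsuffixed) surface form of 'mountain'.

[ʃunɛk]

In [nasɛk] and [nasɛgɛ] the final segment of 'sand' alternates: [k] ~ [g].
Compare 'wind', with invariant [k] in [nenek] and [nenekɛ]: an analysis with underlying /k/ and a rule producing [g] before the NEG suffix would wrongly predict alternation here too.
The underlying segment must be /g/; voiced obstruents become voiceless word-finally, yielding [k] there.
From [ʃunɛgɛ] the stem 'mountain' is /ʃunɛg/; word-finally this yields [ʃunɛk].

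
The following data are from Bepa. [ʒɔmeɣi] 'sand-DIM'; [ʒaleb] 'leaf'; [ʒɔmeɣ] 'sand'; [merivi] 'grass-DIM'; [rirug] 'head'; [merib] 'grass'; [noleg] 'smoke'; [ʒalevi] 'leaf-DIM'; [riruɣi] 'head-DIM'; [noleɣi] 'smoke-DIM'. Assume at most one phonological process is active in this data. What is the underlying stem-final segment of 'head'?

/g/

The stem for 'head' ends in [g] in [rirug] but [ɣ] in [riruɣi].
Compare 'sand', with invariant [ɣ] in [ʒɔmeɣ] and [ʒɔmeɣi]: an analysis with underlying /ɣ/ and a rule producing [g] in isolation would wrongly predict alternation here too.
The underlying segment must be /g/; voiced stops become fricatives between vowels, yielding [ɣ] there.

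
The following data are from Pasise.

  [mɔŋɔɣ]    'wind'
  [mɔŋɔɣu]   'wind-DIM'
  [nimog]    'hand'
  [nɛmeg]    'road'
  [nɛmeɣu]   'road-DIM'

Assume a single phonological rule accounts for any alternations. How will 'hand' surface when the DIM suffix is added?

[nimoɣu]

In [nɛmeg] and [nɛmeɣu] the final segment of 'road' alternates: [g] ~ [ɣ].
The stem 'wind' ([mɔŋɔɣ], [mɔŋɔɣu]) shows [ɣ] unchanged in both environments, so [ɣ] cannot be basic with [g] derived in isolation.
So /g/ is underlying, and a rule of intervocalic spirantization — voiced stops become fricatives between vowels — gives [ɣ].
From [nimog] the stem 'hand' is /nimog/; between vowels this yields [nimoɣu].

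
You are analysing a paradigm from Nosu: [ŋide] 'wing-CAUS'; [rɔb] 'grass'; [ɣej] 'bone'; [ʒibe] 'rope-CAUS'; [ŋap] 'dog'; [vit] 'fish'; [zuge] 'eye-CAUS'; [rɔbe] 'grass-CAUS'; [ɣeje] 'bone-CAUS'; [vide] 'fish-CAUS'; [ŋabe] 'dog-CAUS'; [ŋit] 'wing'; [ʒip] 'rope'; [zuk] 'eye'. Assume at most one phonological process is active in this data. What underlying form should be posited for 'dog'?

The stem for 'dog' ends in [p] in [ŋap] but [b] in [ŋabe].
But 'grass' keeps [b] in both environments ([rɔb], [rɔbe]), so there is no rule changing /b/ to [p] in isolation.
The underlying segment must be /p/; voiceless stops become voiced between vowels, yielding [b] there.

/ŋap/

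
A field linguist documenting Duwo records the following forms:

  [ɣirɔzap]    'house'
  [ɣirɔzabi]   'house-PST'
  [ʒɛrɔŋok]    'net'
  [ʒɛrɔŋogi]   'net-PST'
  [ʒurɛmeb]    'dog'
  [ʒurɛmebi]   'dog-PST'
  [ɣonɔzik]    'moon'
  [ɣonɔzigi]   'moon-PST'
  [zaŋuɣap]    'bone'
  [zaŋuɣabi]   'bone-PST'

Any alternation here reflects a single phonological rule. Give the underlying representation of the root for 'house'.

The stem for 'house' ends in [p] in [ɣirɔzap] but [b] in [ɣirɔzabi].
But 'dog' keeps [b] in both environments ([ʒurɛmeb], [ʒurɛmebi]), so there is no rule changing /b/ to [p] in isolation.
The alternation reflects intervocalic voicing: voiceless stops become voiced between vowels. /p/ is underlying.
Hence 'house' is /ɣirɔzap/ underlyingly.

/ɣirɔzap/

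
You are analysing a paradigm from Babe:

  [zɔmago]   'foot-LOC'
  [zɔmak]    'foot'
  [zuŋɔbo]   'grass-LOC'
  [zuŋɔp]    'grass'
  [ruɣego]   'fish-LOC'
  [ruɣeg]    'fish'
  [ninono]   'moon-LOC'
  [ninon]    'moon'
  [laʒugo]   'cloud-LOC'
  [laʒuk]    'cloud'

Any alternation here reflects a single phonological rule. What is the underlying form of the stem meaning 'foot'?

'foot' shows [g] ~ [k] at the end of the stem ([zɔmago] vs [zɔmak]).
But 'fish' keeps [g] in both environments ([ruɣego], [ruɣeg]), so there is no rule changing /g/ to [k] in isolation.
Therefore /k/ is basic and [g] is derived by intervocalic voicing (voiceless stops become voiced between vowels).

/zɔmak/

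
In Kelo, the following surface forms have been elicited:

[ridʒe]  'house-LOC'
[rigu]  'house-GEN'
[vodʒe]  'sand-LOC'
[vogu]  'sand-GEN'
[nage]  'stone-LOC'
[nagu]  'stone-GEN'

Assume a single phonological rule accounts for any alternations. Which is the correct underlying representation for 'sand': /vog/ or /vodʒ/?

The stem for 'sand' ends in [dʒ] in [vodʒe] but [g] in [vogu].
Compare 'stone', with invariant [g] in [nage] and [nagu]: an analysis with underlying /g/ and a rule producing [dʒ] before the LOC suffix would wrongly predict alternation here too.
The alternation reflects depalatalization: palato-alveolar /dʒ/ becomes [g] when no front vowel follows. /dʒ/ is underlying.

/vodʒ/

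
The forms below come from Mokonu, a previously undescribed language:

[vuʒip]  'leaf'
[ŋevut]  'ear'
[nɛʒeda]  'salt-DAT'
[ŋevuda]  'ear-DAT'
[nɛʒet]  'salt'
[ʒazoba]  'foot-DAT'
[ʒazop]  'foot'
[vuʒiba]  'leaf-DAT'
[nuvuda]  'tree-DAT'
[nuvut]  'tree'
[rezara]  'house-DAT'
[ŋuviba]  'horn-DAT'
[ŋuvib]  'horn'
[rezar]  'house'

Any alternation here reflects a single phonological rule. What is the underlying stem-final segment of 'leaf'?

The stem for 'leaf' ends in [p] in [vuʒip] but [b] in [vuʒiba].
The stem 'horn' ([ŋuvib], [ŋuviba]) shows [b] unchanged in both environments, so [b] cannot be basic with [p] derived in isolation.
The underlying segment must be /p/; voiceless stops become voiced between vowels, yielding [b] there.

/p/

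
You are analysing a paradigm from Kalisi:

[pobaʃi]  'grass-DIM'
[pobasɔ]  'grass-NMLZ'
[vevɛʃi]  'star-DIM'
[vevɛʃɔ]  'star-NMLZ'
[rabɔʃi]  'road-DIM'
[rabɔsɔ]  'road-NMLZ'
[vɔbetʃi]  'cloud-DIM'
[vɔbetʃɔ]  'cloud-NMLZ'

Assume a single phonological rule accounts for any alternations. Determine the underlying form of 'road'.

/rabɔs/

The root 'road' surfaces as [rabɔʃi] and [rabɔsɔ], with a stem-final [ʃ] ~ [s] alternation.
If /ʃ/ were underlying and a rule turned it into [s] before the NMLZ suffix, 'star' would also alternate; but it has [ʃ] in both [vevɛʃi] and [vevɛʃɔ].
The underlying segment must be /s/; /s/ becomes palato-alveolar [ʃ] before a front vowel, yielding [ʃ] there.
Hence 'road' is /rabɔs/ underlyingly.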